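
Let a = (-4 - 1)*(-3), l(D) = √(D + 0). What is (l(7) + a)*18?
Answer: 270 + 18*√7 ≈ 317.62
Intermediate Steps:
l(D) = √D
a = 15 (a = -5*(-3) = 15)
(l(7) + a)*18 = (√7 + 15)*18 = (15 + √7)*18 = 270 + 18*√7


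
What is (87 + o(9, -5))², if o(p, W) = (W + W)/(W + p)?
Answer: 28561/4 ≈ 7140.3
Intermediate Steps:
o(p, W) = 2*W/(W + p) (o(p, W) = (2*W)/(W + p) = 2*W/(W + p))
(87 + o(9, -5))² = (87 + 2*(-5)/(-5 + 9))² = (87 + 2*(-5)/4)² = (87 + 2*(-5)*(¼))² = (87 - 5/2)² = (169/2)² = 28561/4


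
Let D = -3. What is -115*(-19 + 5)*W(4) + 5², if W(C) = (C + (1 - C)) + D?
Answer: -3195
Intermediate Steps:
W(C) = -2 (W(C) = (C + (1 - C)) - 3 = 1 - 3 = -2)
-115*(-19 + 5)*W(4) + 5² = -115*(-19 + 5)*(-2) + 5² = -(-1610)*(-2) + 25 = -115*28 + 25 = -3220 + 25 = -3195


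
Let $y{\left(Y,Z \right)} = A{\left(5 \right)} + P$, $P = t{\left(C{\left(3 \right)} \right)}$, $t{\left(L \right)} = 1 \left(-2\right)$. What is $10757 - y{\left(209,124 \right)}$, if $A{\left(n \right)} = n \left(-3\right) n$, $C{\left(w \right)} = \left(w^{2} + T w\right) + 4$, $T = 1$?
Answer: $10834$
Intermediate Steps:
$C{\left(w \right)} = 4 + w + w^{2}$ ($C{\left(w \right)} = \left(w^{2} + 1 w\right) + 4 = \left(w^{2} + w\right) + 4 = \left(w + w^{2}\right) + 4 = 4 + w + w^{2}$)
$t{\left(L \right)} = -2$
$A{\left(n \right)} = - 3 n^{2}$ ($A{\left(n \right)} = - 3 n n = - 3 n^{2}$)
$P = -2$
$y{\left(Y,Z \right)} = -77$ ($y{\left(Y,Z \right)} = - 3 \cdot 5^{2} - 2 = \left(-3\right) 25 - 2 = -75 - 2 = -77$)
$10757 - y{\left(209,124 \right)} = 10757 - -77 = 10757 + 77 = 10834$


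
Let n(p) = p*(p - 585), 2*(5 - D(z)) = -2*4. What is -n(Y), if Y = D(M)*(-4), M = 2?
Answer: -22356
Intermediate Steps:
D(z) = 9 (D(z) = 5 - (-1)*4 = 5 - 1/2*(-8) = 5 + 4 = 9)
Y = -36 (Y = 9*(-4) = -36)
n(p) = p*(-585 + p)
-n(Y) = -(-36)*(-585 - 36) = -(-36)*(-621) = -1*22356 = -22356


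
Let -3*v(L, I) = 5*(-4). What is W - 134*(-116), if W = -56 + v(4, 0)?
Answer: 46484/3 ≈ 15495.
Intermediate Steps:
v(L, I) = 20/3 (v(L, I) = -5*(-4)/3 = -⅓*(-20) = 20/3)
W = -148/3 (W = -56 + 20/3 = -148/3 ≈ -49.333)
W - 134*(-116) = -148/3 - 134*(-116) = -148/3 + 15544 = 46484/3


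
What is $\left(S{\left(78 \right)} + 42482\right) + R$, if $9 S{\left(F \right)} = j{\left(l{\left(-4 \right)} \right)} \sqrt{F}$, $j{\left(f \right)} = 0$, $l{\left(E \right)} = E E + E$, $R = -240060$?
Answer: $-197578$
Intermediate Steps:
$l{\left(E \right)} = E + E^{2}$ ($l{\left(E \right)} = E^{2} + E = E + E^{2}$)
$S{\left(F \right)} = 0$ ($S{\left(F \right)} = \frac{0 \sqrt{F}}{9} = \frac{1}{9} \cdot 0 = 0$)
$\left(S{\left(78 \right)} + 42482\right) + R = \left(0 + 42482\right) - 240060 = 42482 - 240060 = -197578$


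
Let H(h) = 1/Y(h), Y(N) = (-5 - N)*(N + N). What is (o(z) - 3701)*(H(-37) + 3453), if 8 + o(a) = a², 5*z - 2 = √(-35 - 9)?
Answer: -151702370759/11840 + 8176703*I*√11/7400 ≈ -1.2813e+7 + 3664.7*I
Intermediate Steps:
Y(N) = 2*N*(-5 - N) (Y(N) = (-5 - N)*(2*N) = 2*N*(-5 - N))
z = ⅖ + 2*I*√11/5 (z = ⅖ + √(-35 - 9)/5 = ⅖ + √(-44)/5 = ⅖ + (2*I*√11)/5 = ⅖ + 2*I*√11/5 ≈ 0.4 + 1.3267*I)
H(h) = -1/(2*h*(5 + h)) (H(h) = 1/(-2*h*(5 + h)) = -1/(2*h*(5 + h)))
o(a) = -8 + a²
(o(z) - 3701)*(H(-37) + 3453) = ((-8 + (⅖ + 2*I*√11/5)²) - 3701)*(-½/(-37*(5 - 37)) + 3453) = (-3709 + (⅖ + 2*I*√11/5)²)*(-½*(-1/37)/(-32) + 3453) = (-3709 + (⅖ + 2*I*√11/5)²)*(-½*(-1/37)*(-1/32) + 3453) = (-3709 + (⅖ + 2*I*√11/5)²)*(-1/2368 + 3453) = (-3709 + (⅖ + 2*I*√11/5)²)*(8176703/2368) = -30327391427/2368 + 8176703*(⅖ + 2*I*√11/5)²/2368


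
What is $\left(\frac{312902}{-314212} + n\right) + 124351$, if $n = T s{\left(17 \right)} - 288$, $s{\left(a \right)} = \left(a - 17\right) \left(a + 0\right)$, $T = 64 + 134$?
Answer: $\frac{19490885227}{157106} \approx 1.2406 \cdot 10^{5}$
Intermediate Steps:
$T = 198$
$s{\left(a \right)} = a \left(-17 + a\right)$ ($s{\left(a \right)} = \left(-17 + a\right) a = a \left(-17 + a\right)$)
$n = -288$ ($n = 198 \cdot 17 \left(-17 + 17\right) - 288 = 198 \cdot 17 \cdot 0 - 288 = 198 \cdot 0 - 288 = 0 - 288 = -288$)
$\left(\frac{312902}{-314212} + n\right) + 124351 = \left(\frac{312902}{-314212} - 288\right) + 124351 = \left(312902 \left(- \frac{1}{314212}\right) - 288\right) + 124351 = \left(- \frac{156451}{157106} - 288\right) + 124351 = - \frac{45402979}{157106} + 124351 = \frac{19490885227}{157106}$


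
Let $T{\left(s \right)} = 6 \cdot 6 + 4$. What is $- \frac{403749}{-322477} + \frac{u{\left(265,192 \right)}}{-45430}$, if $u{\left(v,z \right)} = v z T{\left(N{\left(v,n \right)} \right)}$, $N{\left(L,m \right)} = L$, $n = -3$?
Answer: $- \frac{63796287333}{1465013011} \approx -43.547$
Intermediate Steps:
$T{\left(s \right)} = 40$ ($T{\left(s \right)} = 36 + 4 = 40$)
$u{\left(v,z \right)} = 40 v z$ ($u{\left(v,z \right)} = v z 40 = 40 v z$)
$- \frac{403749}{-322477} + \frac{u{\left(265,192 \right)}}{-45430} = - \frac{403749}{-322477} + \frac{40 \cdot 265 \cdot 192}{-45430} = \left(-403749\right) \left(- \frac{1}{322477}\right) + 2035200 \left(- \frac{1}{45430}\right) = \frac{403749}{322477} - \frac{203520}{4543} = - \frac{63796287333}{1465013011}$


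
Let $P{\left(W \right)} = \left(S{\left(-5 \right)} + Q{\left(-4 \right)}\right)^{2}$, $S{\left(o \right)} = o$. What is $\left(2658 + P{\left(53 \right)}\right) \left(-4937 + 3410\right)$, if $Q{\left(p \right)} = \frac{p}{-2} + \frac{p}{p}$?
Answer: $-4064874$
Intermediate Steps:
$Q{\left(p \right)} = 1 - \frac{p}{2}$ ($Q{\left(p \right)} = p \left(- \frac{1}{2}\right) + 1 = - \frac{p}{2} + 1 = 1 - \frac{p}{2}$)
$P{\left(W \right)} = 4$ ($P{\left(W \right)} = \left(-5 + \left(1 - -2\right)\right)^{2} = \left(-5 + \left(1 + 2\right)\right)^{2} = \left(-5 + 3\right)^{2} = \left(-2\right)^{2} = 4$)
$\left(2658 + P{\left(53 \right)}\right) \left(-4937 + 3410\right) = \left(2658 + 4\right) \left(-4937 + 3410\right) = 2662 \left(-1527\right) = -4064874$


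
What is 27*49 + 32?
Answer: 1355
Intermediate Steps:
27*49 + 32 = 1323 + 32 = 1355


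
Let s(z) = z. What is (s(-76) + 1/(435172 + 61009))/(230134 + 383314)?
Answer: -37709755/304381242088 ≈ -0.00012389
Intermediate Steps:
(s(-76) + 1/(435172 + 61009))/(230134 + 383314) = (-76 + 1/(435172 + 61009))/(230134 + 383314) = (-76 + 1/496181)/613448 = (-76 + 1/496181)*(1/613448) = -37709755/496181*1/613448 = -37709755/304381242088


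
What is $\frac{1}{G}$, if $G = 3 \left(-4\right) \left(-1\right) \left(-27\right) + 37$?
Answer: $- \frac{1}{287} \approx -0.0034843$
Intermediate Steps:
$G = -287$ ($G = \left(-12\right) \left(-1\right) \left(-27\right) + 37 = 12 \left(-27\right) + 37 = -324 + 37 = -287$)
$\frac{1}{G} = \frac{1}{-287} = - \frac{1}{287}$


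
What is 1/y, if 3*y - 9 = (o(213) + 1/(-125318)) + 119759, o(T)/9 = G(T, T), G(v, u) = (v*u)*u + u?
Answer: 125318/3638151053481 ≈ 3.4446e-8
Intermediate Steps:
G(v, u) = u + v*u² (G(v, u) = (u*v)*u + u = v*u² + u = u + v*u²)
o(T) = 9*T*(1 + T²) (o(T) = 9*(T*(1 + T*T)) = 9*(T*(1 + T²)) = 9*T*(1 + T²))
y = 3638151053481/125318 (y = 3 + ((9*213*(1 + 213²) + 1/(-125318)) + 119759)/3 = 3 + ((9*213*(1 + 45369) - 1/125318) + 119759)/3 = 3 + ((9*213*45370 - 1/125318) + 119759)/3 = 3 + ((86974290 - 1/125318) + 119759)/3 = 3 + (10899444074219/125318 + 119759)/3 = 3 + (⅓)*(10914452032581/125318) = 3 + 3638150677527/125318 = 3638151053481/125318 ≈ 2.9031e+7)
1/y = 1/(3638151053481/125318) = 125318/3638151053481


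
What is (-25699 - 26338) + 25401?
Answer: -26636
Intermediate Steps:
(-25699 - 26338) + 25401 = -52037 + 25401 = -26636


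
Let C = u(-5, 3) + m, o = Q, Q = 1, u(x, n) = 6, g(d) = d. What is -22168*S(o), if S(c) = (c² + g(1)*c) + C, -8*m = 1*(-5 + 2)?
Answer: -185657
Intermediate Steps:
m = 3/8 (m = -(-5 + 2)/8 = -(-3)/8 = -⅛*(-3) = 3/8 ≈ 0.37500)
o = 1
C = 51/8 (C = 6 + 3/8 = 51/8 ≈ 6.3750)
S(c) = 51/8 + c + c² (S(c) = (c² + 1*c) + 51/8 = (c² + c) + 51/8 = (c + c²) + 51/8 = 51/8 + c + c²)
-22168*S(o) = -22168*(51/8 + 1 + 1²) = -22168*(51/8 + 1 + 1) = -22168*67/8 = -185657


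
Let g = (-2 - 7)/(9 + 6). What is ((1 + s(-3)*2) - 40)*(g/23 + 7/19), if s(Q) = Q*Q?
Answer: -15708/2185 ≈ -7.1890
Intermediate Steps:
s(Q) = Q²
g = -⅗ (g = -9/15 = -9*1/15 = -⅗ ≈ -0.60000)
((1 + s(-3)*2) - 40)*(g/23 + 7/19) = ((1 + (-3)²*2) - 40)*(-⅗/23 + 7/19) = ((1 + 9*2) - 40)*(-⅗*1/23 + 7*(1/19)) = ((1 + 18) - 40)*(-3/115 + 7/19) = (19 - 40)*(748/2185) = -21*748/2185 = -15708/2185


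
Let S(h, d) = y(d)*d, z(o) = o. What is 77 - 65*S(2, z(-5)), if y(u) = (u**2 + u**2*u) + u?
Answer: -34048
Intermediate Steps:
y(u) = u + u**2 + u**3 (y(u) = (u**2 + u**3) + u = u + u**2 + u**3)
S(h, d) = d**2*(1 + d + d**2) (S(h, d) = (d*(1 + d + d**2))*d = d**2*(1 + d + d**2))
77 - 65*S(2, z(-5)) = 77 - 65*(-5)**2*(1 - 5 + (-5)**2) = 77 - 1625*(1 - 5 + 25) = 77 - 1625*21 = 77 - 65*525 = 77 - 34125 = -34048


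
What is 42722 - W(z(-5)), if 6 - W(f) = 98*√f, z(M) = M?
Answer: 42716 + 98*I*√5 ≈ 42716.0 + 219.13*I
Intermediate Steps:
W(f) = 6 - 98*√f
42722 - W(z(-5)) = 42722 - (6 - 98*I*√5) = 42722 + (-6 + 98*I*√5) = 42716 + 98*I*√5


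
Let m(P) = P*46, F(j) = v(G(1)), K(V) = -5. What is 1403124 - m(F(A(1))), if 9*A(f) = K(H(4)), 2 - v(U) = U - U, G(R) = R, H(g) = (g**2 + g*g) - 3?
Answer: 1403032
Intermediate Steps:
H(g) = -3 + 2*g**2 (H(g) = (g**2 + g**2) - 3 = 2*g**2 - 3 = -3 + 2*g**2)
v(U) = 2 (v(U) = 2 - (U - U) = 2 - 1*0 = 2 + 0 = 2)
A(f) = -5/9 (A(f) = (1/9)*(-5) = -5/9)
F(j) = 2
m(P) = 46*P
1403124 - m(F(A(1))) = 1403124 - 46*2 = 1403124 - 1*92 = 1403124 - 92 = 1403032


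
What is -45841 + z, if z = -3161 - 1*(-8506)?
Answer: -40496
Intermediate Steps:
z = 5345 (z = -3161 + 8506 = 5345)
-45841 + z = -45841 + 5345 = -40496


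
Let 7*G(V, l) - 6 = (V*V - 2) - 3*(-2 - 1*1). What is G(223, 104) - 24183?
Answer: -17077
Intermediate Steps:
G(V, l) = 13/7 + V²/7 (G(V, l) = 6/7 + ((V*V - 2) - 3*(-2 - 1*1))/7 = 6/7 + ((V² - 2) - 3*(-2 - 1))/7 = 6/7 + ((-2 + V²) - 3*(-3))/7 = 6/7 + ((-2 + V²) + 9)/7 = 6/7 + (7 + V²)/7 = 6/7 + (1 + V²/7) = 13/7 + V²/7)
G(223, 104) - 24183 = (13/7 + (⅐)*223²) - 24183 = (13/7 + (⅐)*49729) - 24183 = (13/7 + 49729/7) - 24183 = 7106 - 24183 = -17077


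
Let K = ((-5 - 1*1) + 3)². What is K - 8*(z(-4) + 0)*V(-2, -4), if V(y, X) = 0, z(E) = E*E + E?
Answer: 9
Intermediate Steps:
z(E) = E + E² (z(E) = E² + E = E + E²)
K = 9 (K = ((-5 - 1) + 3)² = (-6 + 3)² = (-3)² = 9)
K - 8*(z(-4) + 0)*V(-2, -4) = 9 - 8*(-4*(1 - 4) + 0)*0 = 9 - 8*(-4*(-3) + 0)*0 = 9 - 8*(12 + 0)*0 = 9 - 96*0 = 9 - 8*0 = 9 + 0 = 9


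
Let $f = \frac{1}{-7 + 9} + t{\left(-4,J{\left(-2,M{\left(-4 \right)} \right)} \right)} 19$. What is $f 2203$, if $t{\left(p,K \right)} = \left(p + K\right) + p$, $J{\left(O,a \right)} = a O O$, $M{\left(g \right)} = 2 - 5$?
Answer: $- \frac{1672077}{2} \approx -8.3604 \cdot 10^{5}$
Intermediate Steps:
$M{\left(g \right)} = -3$ ($M{\left(g \right)} = 2 - 5 = -3$)
$J{\left(O,a \right)} = a O^{2}$ ($J{\left(O,a \right)} = O a O = a O^{2}$)
$t{\left(p,K \right)} = K + 2 p$ ($t{\left(p,K \right)} = \left(K + p\right) + p = K + 2 p$)
$f = - \frac{759}{2}$ ($f = \frac{1}{-7 + 9} + \left(- 3 \left(-2\right)^{2} + 2 \left(-4\right)\right) 19 = \frac{1}{2} + \left(\left(-3\right) 4 - 8\right) 19 = \frac{1}{2} + \left(-12 - 8\right) 19 = \frac{1}{2} - 380 = - \frac{759}{2} \approx -379.5$)
$f 2203 = \left(- \frac{759}{2}\right) 2203 = - \frac{1672077}{2}$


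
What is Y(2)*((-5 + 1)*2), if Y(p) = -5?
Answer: 40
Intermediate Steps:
Y(2)*((-5 + 1)*2) = -5*(-5 + 1)*2 = -(-20)*2 = -5*(-8) = 40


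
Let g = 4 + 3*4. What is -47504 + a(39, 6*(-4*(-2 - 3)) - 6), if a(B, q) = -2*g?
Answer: -47536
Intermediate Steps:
g = 16 (g = 4 + 12 = 16)
a(B, q) = -32 (a(B, q) = -2*16 = -32)
-47504 + a(39, 6*(-4*(-2 - 3)) - 6) = -47504 - 32 = -47536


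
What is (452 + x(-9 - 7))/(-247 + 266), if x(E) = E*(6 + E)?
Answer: 612/19 ≈ 32.211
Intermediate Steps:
(452 + x(-9 - 7))/(-247 + 266) = (452 + (-9 - 7)*(6 + (-9 - 7)))/(-247 + 266) = (452 - 16*(6 - 16))/19 = (452 - 16*(-10))*(1/19) = (452 + 160)*(1/19) = 612*(1/19) = 612/19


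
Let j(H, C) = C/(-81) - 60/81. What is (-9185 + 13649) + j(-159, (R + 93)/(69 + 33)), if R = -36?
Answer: 12291797/2754 ≈ 4463.3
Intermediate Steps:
j(H, C) = -20/27 - C/81 (j(H, C) = C*(-1/81) - 60*1/81 = -C/81 - 20/27 = -20/27 - C/81)
(-9185 + 13649) + j(-159, (R + 93)/(69 + 33)) = (-9185 + 13649) + (-20/27 - (-36 + 93)/(81*(69 + 33))) = 4464 + (-20/27 - 19/(27*102)) = 4464 + (-20/27 - 1/81*19/34) = 4464 + (-20/27 - 19/2754) = 4464 - 2059/2754 = 12291797/2754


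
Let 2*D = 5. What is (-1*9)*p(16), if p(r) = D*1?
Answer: -45/2 ≈ -22.500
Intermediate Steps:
D = 5/2 (D = (½)*5 = 5/2 ≈ 2.5000)
p(r) = 5/2 (p(r) = (5/2)*1 = 5/2)
(-1*9)*p(16) = -1*9*(5/2) = -9*5/2 = -45/2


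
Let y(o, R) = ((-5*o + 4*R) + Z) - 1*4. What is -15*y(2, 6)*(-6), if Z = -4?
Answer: 540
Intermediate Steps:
y(o, R) = -8 - 5*o + 4*R (y(o, R) = ((-5*o + 4*R) - 4) - 1*4 = (-4 - 5*o + 4*R) - 4 = -8 - 5*o + 4*R)
-15*y(2, 6)*(-6) = -15*(-8 - 5*2 + 4*6)*(-6) = -15*(-8 - 10 + 24)*(-6) = -15*6*(-6) = -90*(-6) = 540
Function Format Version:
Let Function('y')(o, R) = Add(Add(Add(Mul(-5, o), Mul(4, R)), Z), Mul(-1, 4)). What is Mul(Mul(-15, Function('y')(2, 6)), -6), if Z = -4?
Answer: 540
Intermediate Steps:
Function('y')(o, R) = Add(-8, Mul(-5, o), Mul(4, R)) (Function('y')(o, R) = Add(Add(Add(Mul(-5, o), Mul(4, R)), -4), Mul(-1, 4)) = Add(Add(-4, Mul(-5, o), Mul(4, R)), -4) = Add(-8, Mul(-5, o), Mul(4, R)))
Mul(Mul(-15, Function('y')(2, 6)), -6) = Mul(Mul(-15, Add(-8, Mul(-5, 2), Mul(4, 6))), -6) = Mul(Mul(-15, Add(-8, -10, 24)), -6) = Mul(Mul(-15, 6), -6) = Mul(-90, -6) = 540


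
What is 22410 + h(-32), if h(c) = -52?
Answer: 22358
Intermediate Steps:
22410 + h(-32) = 22410 - 52 = 22358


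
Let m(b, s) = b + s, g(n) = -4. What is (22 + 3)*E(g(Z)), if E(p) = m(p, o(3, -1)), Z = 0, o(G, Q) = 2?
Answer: -50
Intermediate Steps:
E(p) = 2 + p (E(p) = p + 2 = 2 + p)
(22 + 3)*E(g(Z)) = (22 + 3)*(2 - 4) = 25*(-2) = -50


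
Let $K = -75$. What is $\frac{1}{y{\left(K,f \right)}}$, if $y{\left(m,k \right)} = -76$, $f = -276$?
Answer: $- \frac{1}{76} \approx -0.013158$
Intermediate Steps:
$\frac{1}{y{\left(K,f \right)}} = \frac{1}{-76} = - \frac{1}{76}$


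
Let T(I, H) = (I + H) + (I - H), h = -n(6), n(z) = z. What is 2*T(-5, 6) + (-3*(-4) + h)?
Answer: -14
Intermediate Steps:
h = -6 (h = -1*6 = -6)
T(I, H) = 2*I (T(I, H) = (H + I) + (I - H) = 2*I)
2*T(-5, 6) + (-3*(-4) + h) = 2*(2*(-5)) + (-3*(-4) - 6) = 2*(-10) + (12 - 6) = -20 + 6 = -14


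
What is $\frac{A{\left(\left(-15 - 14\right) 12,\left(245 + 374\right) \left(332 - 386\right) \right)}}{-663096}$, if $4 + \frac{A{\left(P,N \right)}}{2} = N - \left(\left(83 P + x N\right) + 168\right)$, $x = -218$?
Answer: $\frac{3645791}{165774} \approx 21.993$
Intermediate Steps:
$A{\left(P,N \right)} = -344 - 166 P + 438 N$ ($A{\left(P,N \right)} = -8 + 2 \left(N - \left(\left(83 P - 218 N\right) + 168\right)\right) = -8 + 2 \left(N - \left(\left(- 218 N + 83 P\right) + 168\right)\right) = -8 + 2 \left(N - \left(168 - 218 N + 83 P\right)\right) = -8 + 2 \left(-168 - 83 P + 219 N\right) = -8 - \left(336 - 438 N + 166 P\right) = -344 - 166 P + 438 N$)
$\frac{A{\left(\left(-15 - 14\right) 12,\left(245 + 374\right) \left(332 - 386\right) \right)}}{-663096} = \frac{-344 - 166 \left(-15 - 14\right) 12 + 438 \left(245 + 374\right) \left(332 - 386\right)}{-663096} = \left(-344 - 166 \left(\left(-29\right) 12\right) + 438 \cdot 619 \left(-54\right)\right) \left(- \frac{1}{663096}\right) = \left(-344 - -57768 + 438 \left(-33426\right)\right) \left(- \frac{1}{663096}\right) = \left(-344 + 57768 - 14640588\right) \left(- \frac{1}{663096}\right) = \left(-14583164\right) \left(- \frac{1}{663096}\right) = \frac{3645791}{165774}$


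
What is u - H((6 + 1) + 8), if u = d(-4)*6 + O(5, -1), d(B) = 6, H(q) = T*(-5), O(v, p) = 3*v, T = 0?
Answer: 51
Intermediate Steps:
H(q) = 0 (H(q) = 0*(-5) = 0)
u = 51 (u = 6*6 + 3*5 = 36 + 15 = 51)
u - H((6 + 1) + 8) = 51 - 1*0 = 51 + 0 = 51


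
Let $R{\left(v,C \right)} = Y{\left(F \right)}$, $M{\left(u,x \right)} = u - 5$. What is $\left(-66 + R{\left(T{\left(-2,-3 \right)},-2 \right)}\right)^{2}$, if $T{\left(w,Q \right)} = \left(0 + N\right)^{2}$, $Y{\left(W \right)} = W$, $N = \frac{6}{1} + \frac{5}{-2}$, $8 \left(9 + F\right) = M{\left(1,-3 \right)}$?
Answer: $\frac{22801}{4} \approx 5700.3$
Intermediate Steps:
$M{\left(u,x \right)} = -5 + u$ ($M{\left(u,x \right)} = u - 5 = -5 + u$)
$F = - \frac{19}{2}$ ($F = -9 + \frac{-5 + 1}{8} = -9 + \frac{1}{8} \left(-4\right) = -9 - \frac{1}{2} = - \frac{19}{2} \approx -9.5$)
$N = \frac{7}{2}$ ($N = 6 \cdot 1 + 5 \left(- \frac{1}{2}\right) = 6 - \frac{5}{2} = \frac{7}{2} \approx 3.5$)
$T{\left(w,Q \right)} = \frac{49}{4}$ ($T{\left(w,Q \right)} = \left(0 + \frac{7}{2}\right)^{2} = \left(\frac{7}{2}\right)^{2} = \frac{49}{4}$)
$R{\left(v,C \right)} = - \frac{19}{2}$
$\left(-66 + R{\left(T{\left(-2,-3 \right)},-2 \right)}\right)^{2} = \left(-66 - \frac{19}{2}\right)^{2} = \left(- \frac{151}{2}\right)^{2} = \frac{22801}{4}$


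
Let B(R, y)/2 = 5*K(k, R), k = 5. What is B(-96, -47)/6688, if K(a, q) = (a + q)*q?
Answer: 2730/209 ≈ 13.062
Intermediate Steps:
K(a, q) = q*(a + q)
B(R, y) = 10*R*(5 + R) (B(R, y) = 2*(5*(R*(5 + R))) = 2*(5*R*(5 + R)) = 10*R*(5 + R))
B(-96, -47)/6688 = (10*(-96)*(5 - 96))/6688 = (10*(-96)*(-91))*(1/6688) = 87360*(1/6688) = 2730/209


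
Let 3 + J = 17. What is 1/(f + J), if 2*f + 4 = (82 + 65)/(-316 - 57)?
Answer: 746/8805 ≈ 0.084725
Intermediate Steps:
J = 14 (J = -3 + 17 = 14)
f = -1639/746 (f = -2 + ((82 + 65)/(-316 - 57))/2 = -2 + (147/(-373))/2 = -2 + (147*(-1/373))/2 = -2 + (1/2)*(-147/373) = -2 - 147/746 = -1639/746 ≈ -2.1971)
1/(f + J) = 1/(-1639/746 + 14) = 1/(8805/746) = 746/8805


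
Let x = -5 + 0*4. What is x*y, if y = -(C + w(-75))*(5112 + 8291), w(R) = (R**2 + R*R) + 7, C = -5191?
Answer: 406512990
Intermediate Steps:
w(R) = 7 + 2*R**2 (w(R) = (R**2 + R**2) + 7 = 2*R**2 + 7 = 7 + 2*R**2)
x = -5 (x = -5 + 0 = -5)
y = -81302598 (y = -(-5191 + (7 + 2*(-75)**2))*(5112 + 8291) = -(-5191 + (7 + 2*5625))*13403 = -(-5191 + (7 + 11250))*13403 = -(-5191 + 11257)*13403 = -6066*13403 = -1*81302598 = -81302598)
x*y = -5*(-81302598) = 406512990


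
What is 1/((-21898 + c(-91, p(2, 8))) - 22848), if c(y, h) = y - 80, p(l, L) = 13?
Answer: -1/44917 ≈ -2.2263e-5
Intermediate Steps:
c(y, h) = -80 + y
1/((-21898 + c(-91, p(2, 8))) - 22848) = 1/((-21898 + (-80 - 91)) - 22848) = 1/((-21898 - 171) - 22848) = 1/(-22069 - 22848) = 1/(-44917) = -1/44917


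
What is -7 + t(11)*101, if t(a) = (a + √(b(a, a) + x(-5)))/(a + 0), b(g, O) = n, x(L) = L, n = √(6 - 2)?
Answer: 94 + 101*I*√3/11 ≈ 94.0 + 15.903*I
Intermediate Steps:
n = 2 (n = √4 = 2)
b(g, O) = 2
t(a) = (a + I*√3)/a (t(a) = (a + √(2 - 5))/(a + 0) = (a + √(-3))/a = (a + I*√3)/a)
-7 + t(11)*101 = -7 + ((11 + I*√3)/11)*101 = -7 + (1 + I*√3/11)*101 = -7 + (101 + 101*I*√3/11) = 94 + 101*I*√3/11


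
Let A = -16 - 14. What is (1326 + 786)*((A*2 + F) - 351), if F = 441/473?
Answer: -37240704/43 ≈ -8.6606e+5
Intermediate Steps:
F = 441/473 (F = 441*(1/473) = 441/473 ≈ 0.93235)
A = -30
(1326 + 786)*((A*2 + F) - 351) = (1326 + 786)*((-30*2 + 441/473) - 351) = 2112*((-60 + 441/473) - 351) = 2112*(-27939/473 - 351) = 2112*(-193962/473) = -37240704/43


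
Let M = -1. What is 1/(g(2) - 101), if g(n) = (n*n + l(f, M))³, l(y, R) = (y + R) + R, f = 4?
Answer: 1/115 ≈ 0.0086956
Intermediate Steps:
l(y, R) = y + 2*R (l(y, R) = (R + y) + R = y + 2*R)
g(n) = (2 + n²)³ (g(n) = (n*n + (4 + 2*(-1)))³ = (n² + (4 - 2))³ = (n² + 2)³ = (2 + n²)³)
1/(g(2) - 101) = 1/((2 + 2²)³ - 101) = 1/((2 + 4)³ - 101) = 1/(6³ - 101) = 1/(216 - 101) = 1/115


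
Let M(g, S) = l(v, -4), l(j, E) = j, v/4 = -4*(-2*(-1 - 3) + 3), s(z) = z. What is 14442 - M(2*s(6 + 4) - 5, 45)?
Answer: 14618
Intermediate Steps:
v = -176 (v = 4*(-4*(-2*(-1 - 3) + 3)) = 4*(-4*(-2*(-4) + 3)) = 4*(-4*(8 + 3)) = 4*(-4*11) = 4*(-44) = -176)
M(g, S) = -176
14442 - M(2*s(6 + 4) - 5, 45) = 14442 - 1*(-176) = 14442 + 176 = 14618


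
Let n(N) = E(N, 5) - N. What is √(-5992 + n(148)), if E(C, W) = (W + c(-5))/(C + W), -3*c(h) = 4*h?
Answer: 5*I*√5749179/153 ≈ 78.358*I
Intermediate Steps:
c(h) = -4*h/3
E(C, W) = (20/3 + W)/(C + W) (E(C, W) = (W - 4/3*(-5))/(C + W) = (W + 20/3)/(C + W) = (20/3 + W)/(C + W))
n(N) = -N + 35/(3*(5 + N)) (n(N) = (20/3 + 5)/(N + 5) - N = (35/3)/(5 + N) - N = 35/(3*(5 + N)) - N = -N + 35/(3*(5 + N)))
√(-5992 + n(148)) = √(-5992 + (35/3 - 1*148*(5 + 148))/(5 + 148)) = √(-5992 + (35/3 - 1*148*153)/153) = √(-5992 + (35/3 - 22644)/153) = √(-5992 + (1/153)*(-67897/3)) = √(-5992 - 67897/459) = √(-2818225/459) = 5*I*√5749179/153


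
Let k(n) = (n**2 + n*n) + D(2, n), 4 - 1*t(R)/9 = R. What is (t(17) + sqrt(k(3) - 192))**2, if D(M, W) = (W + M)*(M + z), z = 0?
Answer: 13525 - 468*I*sqrt(41) ≈ 13525.0 - 2996.7*I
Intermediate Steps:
t(R) = 36 - 9*R
D(M, W) = M*(M + W) (D(M, W) = (W + M)*(M + 0) = (M + W)*M = M*(M + W))
k(n) = 4 + 2*n + 2*n**2 (k(n) = (n**2 + n*n) + 2*(2 + n) = (n**2 + n**2) + (4 + 2*n) = 2*n**2 + (4 + 2*n) = 4 + 2*n + 2*n**2)
(t(17) + sqrt(k(3) - 192))**2 = ((36 - 9*17) + sqrt((4 + 2*3 + 2*3**2) - 192))**2 = ((36 - 153) + sqrt((4 + 6 + 2*9) - 192))**2 = (-117 + sqrt((4 + 6 + 18) - 192))**2 = (-117 + sqrt(28 - 192))**2 = (-117 + sqrt(-164))**2 = (-117 + 2*I*sqrt(41))**2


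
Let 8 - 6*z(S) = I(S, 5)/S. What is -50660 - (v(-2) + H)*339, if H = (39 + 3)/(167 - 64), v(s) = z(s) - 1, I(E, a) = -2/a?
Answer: -52426931/1030 ≈ -50900.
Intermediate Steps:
z(S) = 4/3 + 1/(15*S) (z(S) = 4/3 - (-2/5)/(6*S) = 4/3 - (-2*⅕)/(6*S) = 4/3 - (-1)/(15*S) = 4/3 + 1/(15*S))
v(s) = -1 + (1 + 20*s)/(15*s) (v(s) = (1 + 20*s)/(15*s) - 1 = -1 + (1 + 20*s)/(15*s))
H = 42/103 ≈ 0.40777
-50660 - (v(-2) + H)*339 = -50660 - ((1/15)*(1 + 5*(-2))/(-2) + 42/103)*339 = -50660 - ((1/15)*(-½)*(1 - 10) + 42/103)*339 = -50660 - ((1/15)*(-½)*(-9) + 42/103)*339 = -50660 - (3/10 + 42/103)*339 = -50660 - 729*339/1030 = -50660 - 1*247131/1030 = -50660 - 247131/1030 = -52426931/1030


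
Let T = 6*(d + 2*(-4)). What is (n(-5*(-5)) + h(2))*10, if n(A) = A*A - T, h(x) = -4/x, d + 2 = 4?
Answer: 6590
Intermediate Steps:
d = 2 (d = -2 + 4 = 2)
T = -36 (T = 6*(2 + 2*(-4)) = 6*(2 - 8) = 6*(-6) = -36)
n(A) = 36 + A² (n(A) = A*A - 1*(-36) = A² + 36 = 36 + A²)
(n(-5*(-5)) + h(2))*10 = ((36 + (-5*(-5))²) - 4/2)*10 = ((36 + 25²) - 4*½)*10 = ((36 + 625) - 2)*10 = (661 - 2)*10 = 659*10 = 6590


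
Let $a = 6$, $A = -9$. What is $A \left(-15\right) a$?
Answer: $810$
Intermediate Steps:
$A \left(-15\right) a = \left(-9\right) \left(-15\right) 6 = 135 \cdot 6 = 810$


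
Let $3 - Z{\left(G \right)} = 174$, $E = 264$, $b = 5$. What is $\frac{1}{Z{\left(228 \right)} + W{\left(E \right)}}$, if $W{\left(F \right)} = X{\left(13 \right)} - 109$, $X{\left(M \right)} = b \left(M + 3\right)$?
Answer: $- \frac{1}{200} \approx -0.005$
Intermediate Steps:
$X{\left(M \right)} = 15 + 5 M$ ($X{\left(M \right)} = 5 \left(M + 3\right) = 5 \left(3 + M\right) = 15 + 5 M$)
$Z{\left(G \right)} = -171$ ($Z{\left(G \right)} = 3 - 174 = -171$)
$W{\left(F \right)} = -29$ ($W{\left(F \right)} = \left(15 + 5 \cdot 13\right) - 109 = \left(15 + 65\right) - 109 = 80 - 109 = -29$)
$\frac{1}{Z{\left(228 \right)} + W{\left(E \right)}} = \frac{1}{-171 - 29} = \frac{1}{-200} = - \frac{1}{200}$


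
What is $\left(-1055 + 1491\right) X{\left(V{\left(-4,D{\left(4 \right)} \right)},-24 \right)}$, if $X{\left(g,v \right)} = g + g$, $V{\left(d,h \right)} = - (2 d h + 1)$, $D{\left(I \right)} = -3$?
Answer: $-21800$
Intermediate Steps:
$V{\left(d,h \right)} = -1 - 2 d h$ ($V{\left(d,h \right)} = - (2 d h + 1) = - (1 + 2 d h) = -1 - 2 d h$)
$X{\left(g,v \right)} = 2 g$
$\left(-1055 + 1491\right) X{\left(V{\left(-4,D{\left(4 \right)} \right)},-24 \right)} = \left(-1055 + 1491\right) 2 \left(-1 - \left(-8\right) \left(-3\right)\right) = 436 \cdot 2 \left(-1 - 24\right) = 436 \cdot 2 \left(-25\right) = 436 \left(-50\right) = -21800$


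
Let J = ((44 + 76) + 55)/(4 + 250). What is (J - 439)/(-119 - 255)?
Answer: 10121/8636 ≈ 1.1720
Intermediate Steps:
J = 175/254 (J = (120 + 55)/254 = 175*(1/254) = 175/254 ≈ 0.68898)
(J - 439)/(-119 - 255) = (175/254 - 439)/(-119 - 255) = -111331/254/(-374) = -111331/254*(-1/374) = 10121/8636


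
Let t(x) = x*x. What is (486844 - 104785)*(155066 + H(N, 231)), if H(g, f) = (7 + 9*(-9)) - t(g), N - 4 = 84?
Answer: 56257423632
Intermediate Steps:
N = 88 (N = 4 + 84 = 88)
t(x) = x²
H(g, f) = -74 - g² (H(g, f) = (7 + 9*(-9)) - g² = (7 - 81) - g² = -74 - g²)
(486844 - 104785)*(155066 + H(N, 231)) = (486844 - 104785)*(155066 + (-74 - 1*88²)) = 382059*(155066 + (-74 - 1*7744)) = 382059*(155066 + (-74 - 7744)) = 382059*(155066 - 7818) = 382059*147248 = 56257423632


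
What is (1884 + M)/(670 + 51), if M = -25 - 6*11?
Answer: 1793/721 ≈ 2.4868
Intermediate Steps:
M = -91 (M = -25 - 66 = -91)
(1884 + M)/(670 + 51) = (1884 - 91)/(670 + 51) = 1793/721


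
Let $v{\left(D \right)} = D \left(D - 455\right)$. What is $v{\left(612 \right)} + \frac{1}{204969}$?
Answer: $\frac{19694241397}{204969} \approx 96084.0$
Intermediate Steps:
$v{\left(D \right)} = D \left(-455 + D\right)$
$v{\left(612 \right)} + \frac{1}{204969} = 612 \left(-455 + 612\right) + \frac{1}{204969} = 612 \cdot 157 + \frac{1}{204969} = 96084 + \frac{1}{204969} = \frac{19694241397}{204969}$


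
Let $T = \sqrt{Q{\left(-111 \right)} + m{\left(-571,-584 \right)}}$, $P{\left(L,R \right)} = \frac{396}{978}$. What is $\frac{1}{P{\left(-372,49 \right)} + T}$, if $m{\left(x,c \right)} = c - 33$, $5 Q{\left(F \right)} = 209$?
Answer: $\frac{26895}{38217112} - \frac{26569 i \sqrt{3595}}{38217112} \approx 0.00070374 - 0.041684 i$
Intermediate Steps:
$Q{\left(F \right)} = \frac{209}{5}$ ($Q{\left(F \right)} = \frac{1}{5} \cdot 209 = \frac{209}{5}$)
$m{\left(x,c \right)} = -33 + c$ ($m{\left(x,c \right)} = c - 33 = -33 + c$)
$P{\left(L,R \right)} = \frac{66}{163}$ ($P{\left(L,R \right)} = 396 \cdot \frac{1}{978} = \frac{66}{163}$)
$T = \frac{2 i \sqrt{3595}}{5}$ ($T = \sqrt{\frac{209}{5} - 617} = \sqrt{- \frac{2876}{5}} = \frac{2 i \sqrt{3595}}{5} \approx 23.983 i$)
$\frac{1}{P{\left(-372,49 \right)} + T} = \frac{1}{\frac{66}{163} + \frac{2 i \sqrt{3595}}{5}}$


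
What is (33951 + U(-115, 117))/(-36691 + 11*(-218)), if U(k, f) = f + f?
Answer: -34185/39089 ≈ -0.87454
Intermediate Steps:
U(k, f) = 2*f
(33951 + U(-115, 117))/(-36691 + 11*(-218)) = (33951 + 2*117)/(-36691 + 11*(-218)) = (33951 + 234)/(-36691 - 2398) = 34185/(-39089) = 34185*(-1/39089) = -34185/39089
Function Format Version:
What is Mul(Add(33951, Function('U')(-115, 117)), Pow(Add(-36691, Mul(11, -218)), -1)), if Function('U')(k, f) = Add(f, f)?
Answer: Rational(-34185, 39089) ≈ -0.87454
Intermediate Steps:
Function('U')(k, f) = Mul(2, f)
Mul(Add(33951, Function('U')(-115, 117)), Pow(Add(-36691, Mul(11, -218)), -1)) = Mul(Add(33951, Mul(2, 117)), Pow(Add(-36691, Mul(11, -218)), -1)) = Mul(Add(33951, 234), Pow(Add(-36691, -2398), -1)) = Mul(34185, Pow(-39089, -1)) = Mul(34185, Rational(-1, 39089)) = Rational(-34185, 39089)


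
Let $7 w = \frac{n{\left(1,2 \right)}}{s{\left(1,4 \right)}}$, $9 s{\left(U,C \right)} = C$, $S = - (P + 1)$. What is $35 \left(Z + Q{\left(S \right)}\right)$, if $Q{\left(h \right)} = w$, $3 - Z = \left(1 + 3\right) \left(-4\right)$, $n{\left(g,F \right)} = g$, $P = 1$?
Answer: $\frac{2705}{4} \approx 676.25$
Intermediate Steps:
$S = -2$ ($S = - (1 + 1) = \left(-1\right) 2 = -2$)
$Z = 19$ ($Z = 3 - \left(1 + 3\right) \left(-4\right) = 3 - 4 \left(-4\right) = 3 - -16 = 3 + 16 = 19$)
$s{\left(U,C \right)} = \frac{C}{9}$
$w = \frac{9}{28}$ ($w = \frac{1 \frac{1}{\frac{1}{9} \cdot 4}}{7} = \frac{1 \frac{1}{\frac{4}{9}}}{7} = \frac{1 \cdot \frac{9}{4}}{7} = \frac{1}{7} \cdot \frac{9}{4} = \frac{9}{28} \approx 0.32143$)
$Q{\left(h \right)} = \frac{9}{28}$
$35 \left(Z + Q{\left(S \right)}\right) = 35 \left(19 + \frac{9}{28}\right) = 35 \cdot \frac{541}{28} = \frac{2705}{4}$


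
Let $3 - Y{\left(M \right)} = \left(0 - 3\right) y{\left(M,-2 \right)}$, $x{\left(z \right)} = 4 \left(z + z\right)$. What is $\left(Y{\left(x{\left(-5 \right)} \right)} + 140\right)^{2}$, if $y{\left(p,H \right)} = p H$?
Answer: $146689$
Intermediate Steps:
$x{\left(z \right)} = 8 z$ ($x{\left(z \right)} = 4 \cdot 2 z = 8 z$)
$y{\left(p,H \right)} = H p$
$Y{\left(M \right)} = 3 - 6 M$ ($Y{\left(M \right)} = 3 - \left(0 - 3\right) \left(- 2 M\right) = 3 - - 3 \left(- 2 M\right) = 3 - 6 M$)
$\left(Y{\left(x{\left(-5 \right)} \right)} + 140\right)^{2} = \left(\left(3 - 6 \cdot 8 \left(-5\right)\right) + 140\right)^{2} = \left(\left(3 - -240\right) + 140\right)^{2} = \left(\left(3 + 240\right) + 140\right)^{2} = \left(243 + 140\right)^{2} = 383^{2} = 146689$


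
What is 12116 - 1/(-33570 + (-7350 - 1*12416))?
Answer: 646218977/53336 ≈ 12116.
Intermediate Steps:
12116 - 1/(-33570 + (-7350 - 1*12416)) = 12116 - 1/(-33570 + (-7350 - 12416)) = 12116 - 1/(-33570 - 19766) = 12116 - 1/(-53336) = 12116 - 1*(-1/53336) = 12116 + 1/53336 = 646218977/53336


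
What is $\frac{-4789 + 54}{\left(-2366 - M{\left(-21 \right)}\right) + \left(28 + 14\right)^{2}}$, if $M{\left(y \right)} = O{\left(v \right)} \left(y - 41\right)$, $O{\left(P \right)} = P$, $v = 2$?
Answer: $\frac{4735}{478} \approx 9.9059$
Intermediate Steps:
$M{\left(y \right)} = -82 + 2 y$ ($M{\left(y \right)} = 2 \left(y - 41\right) = 2 \left(-41 + y\right) = -82 + 2 y$)
$\frac{-4789 + 54}{\left(-2366 - M{\left(-21 \right)}\right) + \left(28 + 14\right)^{2}} = \frac{-4789 + 54}{\left(-2366 - \left(-82 + 2 \left(-21\right)\right)\right) + \left(28 + 14\right)^{2}} = - \frac{4735}{\left(-2366 - \left(-82 - 42\right)\right) + 42^{2}} = - \frac{4735}{\left(-2366 - -124\right) + 1764} = - \frac{4735}{\left(-2366 + 124\right) + 1764} = - \frac{4735}{-2242 + 1764} = - \frac{4735}{-478} = \left(-4735\right) \left(- \frac{1}{478}\right) = \frac{4735}{478}$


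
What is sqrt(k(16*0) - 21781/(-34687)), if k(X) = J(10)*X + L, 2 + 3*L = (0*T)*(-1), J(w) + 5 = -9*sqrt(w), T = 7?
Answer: I*sqrt(419469891)/104061 ≈ 0.19682*I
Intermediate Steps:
J(w) = -5 - 9*sqrt(w)
L = -2/3 (L = -2/3 + ((0*7)*(-1))/3 = -2/3 + (0*(-1))/3 = -2/3 + (1/3)*0 = -2/3 + 0 = -2/3 ≈ -0.66667)
k(X) = -2/3 + X*(-5 - 9*sqrt(10)) (k(X) = (-5 - 9*sqrt(10))*X - 2/3 = X*(-5 - 9*sqrt(10)) - 2/3 = -2/3 + X*(-5 - 9*sqrt(10)))
sqrt(k(16*0) - 21781/(-34687)) = sqrt((-2/3 - 16*0*(5 + 9*sqrt(10))) - 21781/(-34687)) = sqrt((-2/3 - 1*0*(5 + 9*sqrt(10))) - 21781*(-1/34687)) = sqrt((-2/3 + 0) + 21781/34687) = sqrt(-2/3 + 21781/34687) = sqrt(-4031/104061) = I*sqrt(419469891)/104061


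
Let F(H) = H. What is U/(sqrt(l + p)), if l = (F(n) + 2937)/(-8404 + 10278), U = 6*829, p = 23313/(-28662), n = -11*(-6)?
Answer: 2487*sqrt(988074388603)/441494 ≈ 5599.5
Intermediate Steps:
n = 66
p = -7771/9554 (p = 23313*(-1/28662) = -7771/9554 ≈ -0.81338)
U = 4974
l = 3003/1874 (l = (66 + 2937)/(-8404 + 10278) = 3003/1874 ≈ 1.6025)
U/(sqrt(l + p)) = 4974/(sqrt(3003/1874 - 7771/9554)) = 4974/(sqrt(3531952/4476049)) = 4974/((4*sqrt(988074388603)/4476049)) = 4974*(sqrt(988074388603)/882988) = 2487*sqrt(988074388603)/441494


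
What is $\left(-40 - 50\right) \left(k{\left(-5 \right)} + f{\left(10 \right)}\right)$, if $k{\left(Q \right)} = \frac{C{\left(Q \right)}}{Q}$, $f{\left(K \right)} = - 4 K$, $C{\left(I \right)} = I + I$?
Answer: $3420$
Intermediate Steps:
$C{\left(I \right)} = 2 I$
$k{\left(Q \right)} = 2$ ($k{\left(Q \right)} = \frac{2 Q}{Q} = 2$)
$\left(-40 - 50\right) \left(k{\left(-5 \right)} + f{\left(10 \right)}\right) = \left(-40 - 50\right) \left(2 - 40\right) = \left(-90\right) \left(-38\right) = 3420$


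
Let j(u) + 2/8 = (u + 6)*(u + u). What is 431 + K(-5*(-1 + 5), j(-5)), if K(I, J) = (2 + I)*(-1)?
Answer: 449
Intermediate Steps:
j(u) = -1/4 + 2*u*(6 + u) (j(u) = -1/4 + (u + 6)*(u + u) = -1/4 + (6 + u)*(2*u) = -1/4 + 2*u*(6 + u))
K(I, J) = -2 - I
431 + K(-5*(-1 + 5), j(-5)) = 431 + (-2 - (-5)*(-1 + 5)) = 431 + (-2 - (-5)*4) = 431 + (-2 - 1*(-20)) = 431 + (-2 + 20) = 431 + 18 = 449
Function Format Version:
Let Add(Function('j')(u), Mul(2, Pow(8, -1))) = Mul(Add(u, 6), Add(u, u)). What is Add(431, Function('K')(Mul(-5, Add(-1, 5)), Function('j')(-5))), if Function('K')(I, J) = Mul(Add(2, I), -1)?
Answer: 449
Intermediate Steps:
Function('j')(u) = Add(Rational(-1, 4), Mul(2, u, Add(6, u))) (Function('j')(u) = Add(Rational(-1, 4), Mul(Add(u, 6), Add(u, u))) = Add(Rational(-1, 4), Mul(Add(6, u), Mul(2, u))) = Add(Rational(-1, 4), Mul(2, u, Add(6, u))))
Function('K')(I, J) = Add(-2, Mul(-1, I))
Add(431, Function('K')(Mul(-5, Add(-1, 5)), Function('j')(-5))) = Add(431, Add(-2, Mul(-1, Mul(-5, Add(-1, 5))))) = Add(431, Add(-2, Mul(-1, Mul(-5, 4)))) = Add(431, Add(-2, Mul(-1, -20))) = Add(431, Add(-2, 20)) = Add(431, 18) = 449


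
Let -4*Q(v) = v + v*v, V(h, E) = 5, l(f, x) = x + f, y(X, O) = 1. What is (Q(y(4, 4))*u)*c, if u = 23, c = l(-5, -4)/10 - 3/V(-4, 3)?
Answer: 69/4 ≈ 17.250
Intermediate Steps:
l(f, x) = f + x
c = -3/2 (c = (-5 - 4)/10 - 3/5 = -9*⅒ - 3*⅕ = -9/10 - ⅗ = -3/2 ≈ -1.5000)
Q(v) = -v/4 - v²/4 (Q(v) = -(v + v*v)/4 = -(v + v²)/4 = -v/4 - v²/4)
(Q(y(4, 4))*u)*c = (-¼*1*(1 + 1)*23)*(-3/2) = (-¼*1*2*23)*(-3/2) = -½*23*(-3/2) = -23/2*(-3/2) = 69/4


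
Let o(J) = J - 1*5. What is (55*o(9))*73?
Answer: 16060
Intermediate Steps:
o(J) = -5 + J (o(J) = J - 5 = -5 + J)
(55*o(9))*73 = (55*(-5 + 9))*73 = (55*4)*73 = 220*73 = 16060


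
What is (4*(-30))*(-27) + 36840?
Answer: 40080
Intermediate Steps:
(4*(-30))*(-27) + 36840 = -120*(-27) + 36840 = 3240 + 36840 = 40080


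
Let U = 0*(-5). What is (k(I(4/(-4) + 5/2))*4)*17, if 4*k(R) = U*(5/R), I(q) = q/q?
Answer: 0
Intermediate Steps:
U = 0
I(q) = 1
k(R) = 0 (k(R) = (0*(5/R))/4 = (¼)*0 = 0)
(k(I(4/(-4) + 5/2))*4)*17 = (0*4)*17 = 0*17 = 0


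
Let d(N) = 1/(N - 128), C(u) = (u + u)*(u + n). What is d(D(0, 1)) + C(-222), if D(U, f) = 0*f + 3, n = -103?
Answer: 18037499/125 ≈ 1.4430e+5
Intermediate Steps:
D(U, f) = 3 (D(U, f) = 0 + 3 = 3)
C(u) = 2*u*(-103 + u) (C(u) = (u + u)*(u - 103) = (2*u)*(-103 + u) = 2*u*(-103 + u))
d(N) = 1/(-128 + N)
d(D(0, 1)) + C(-222) = 1/(-128 + 3) + 2*(-222)*(-103 - 222) = 1/(-125) + 2*(-222)*(-325) = -1/125 + 144300 = 18037499/125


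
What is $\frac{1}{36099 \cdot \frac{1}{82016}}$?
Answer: $\frac{82016}{36099} \approx 2.272$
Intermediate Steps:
$\frac{1}{36099 \cdot \frac{1}{82016}} = \frac{1}{\frac{36099}{82016}} = \frac{82016}{36099}$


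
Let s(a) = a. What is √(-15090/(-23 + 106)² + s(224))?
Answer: √1528046/83 ≈ 14.893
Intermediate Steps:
√(-15090/(-23 + 106)² + s(224)) = √(-15090/(-23 + 106)² + 224) = √(-15090/(83²) + 224) = √(-15090/6889 + 224) = √(1528046/6889) = √1528046/83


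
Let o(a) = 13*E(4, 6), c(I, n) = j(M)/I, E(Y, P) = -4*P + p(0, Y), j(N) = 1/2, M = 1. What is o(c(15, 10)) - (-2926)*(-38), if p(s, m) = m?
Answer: -111448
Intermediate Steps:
j(N) = ½
E(Y, P) = Y - 4*P (E(Y, P) = -4*P + Y = Y - 4*P)
c(I, n) = 1/(2*I)
o(a) = -260 (o(a) = 13*(4 - 4*6) = 13*(4 - 24) = 13*(-20) = -260)
o(c(15, 10)) - (-2926)*(-38) = -260 - (-2926)*(-38) = -260 - 1*111188 = -260 - 111188 = -111448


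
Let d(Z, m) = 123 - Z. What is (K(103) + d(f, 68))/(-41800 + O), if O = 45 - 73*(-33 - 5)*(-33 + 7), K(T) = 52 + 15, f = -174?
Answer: -364/113879 ≈ -0.0031964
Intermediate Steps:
K(T) = 67
O = -72079 (O = 45 - (-2774)*(-26) = 45 - 73*988 = 45 - 72124 = -72079)
(K(103) + d(f, 68))/(-41800 + O) = (67 + (123 - 1*(-174)))/(-41800 - 72079) = (67 + (123 + 174))/(-113879) = (67 + 297)*(-1/113879) = 364*(-1/113879) = -364/113879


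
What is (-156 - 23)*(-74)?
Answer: 13246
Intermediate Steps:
(-156 - 23)*(-74) = -179*(-74) = 13246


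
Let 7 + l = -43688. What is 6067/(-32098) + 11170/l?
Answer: -124726445/280504422 ≈ -0.44465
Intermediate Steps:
l = -43695 (l = -7 - 43688 = -43695)
6067/(-32098) + 11170/l = 6067/(-32098) + 11170/(-43695) = 6067*(-1/32098) + 11170*(-1/43695) = -6067/32098 - 2234/8739 = -124726445/280504422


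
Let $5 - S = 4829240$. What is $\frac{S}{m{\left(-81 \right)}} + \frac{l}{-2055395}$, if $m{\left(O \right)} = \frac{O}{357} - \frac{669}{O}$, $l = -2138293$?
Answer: $- \frac{31892136139120981}{53045634160} \approx -6.0122 \cdot 10^{5}$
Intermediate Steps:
$S = -4829235$ ($S = 5 - 4829240 = -4829235$)
$m{\left(O \right)} = - \frac{669}{O} + \frac{O}{357}$ ($m{\left(O \right)} = O \frac{1}{357} - \frac{669}{O} = \frac{O}{357} - \frac{669}{O} = - \frac{669}{O} + \frac{O}{357}$)
$\frac{S}{m{\left(-81 \right)}} + \frac{l}{-2055395} = - \frac{4829235}{- \frac{669}{-81} + \frac{1}{357} \left(-81\right)} - \frac{2138293}{-2055395} = - \frac{4829235}{\left(-669\right) \left(- \frac{1}{81}\right) - \frac{27}{119}} - - \frac{2138293}{2055395} = - \frac{4829235}{\frac{223}{27} - \frac{27}{119}} + \frac{2138293}{2055395} = - \frac{4829235}{\frac{25808}{3213}} + \frac{2138293}{2055395} = \left(-4829235\right) \frac{3213}{25808} + \frac{2138293}{2055395} = - \frac{15516332055}{25808} + \frac{2138293}{2055395} = - \frac{31892136139120981}{53045634160}$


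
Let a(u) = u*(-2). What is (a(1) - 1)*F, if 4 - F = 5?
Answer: 3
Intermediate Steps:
F = -1 (F = 4 - 1*5 = 4 - 5 = -1)
a(u) = -2*u
(a(1) - 1)*F = (-2*1 - 1)*(-1) = (-2 - 1)*(-1) = -3*(-1) = 3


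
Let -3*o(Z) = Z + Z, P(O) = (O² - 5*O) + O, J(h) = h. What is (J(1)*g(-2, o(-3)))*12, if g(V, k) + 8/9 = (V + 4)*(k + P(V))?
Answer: 976/3 ≈ 325.33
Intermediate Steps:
P(O) = O² - 4*O
o(Z) = -2*Z/3 (o(Z) = -(Z + Z)/3 = -2*Z/3)
g(V, k) = -8/9 + (4 + V)*(k + V*(-4 + V)) (g(V, k) = -8/9 + (V + 4)*(k + V*(-4 + V)) = -8/9 + (4 + V)*(k + V*(-4 + V)))
(J(1)*g(-2, o(-3)))*12 = (1*(-8/9 + (-2)³ - 16*(-2) + 4*(-⅔*(-3)) - (-4)*(-3)/3))*12 = (1*(-8/9 - 8 + 32 + 4*2 - 2*2))*12 = (1*(-8/9 - 8 + 32 + 8 - 4))*12 = (1*(244/9))*12 = (244/9)*12 = 976/3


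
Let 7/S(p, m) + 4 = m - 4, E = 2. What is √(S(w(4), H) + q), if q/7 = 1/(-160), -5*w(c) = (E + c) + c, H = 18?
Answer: √42/8 ≈ 0.81009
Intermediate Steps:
w(c) = -⅖ - 2*c/5 (w(c) = -((2 + c) + c)/5 = -(2 + 2*c)/5 = -⅖ - 2*c/5)
S(p, m) = 7/(-8 + m) (S(p, m) = 7/(-4 + (m - 4)) = 7/(-4 + (-4 + m)) = 7/(-8 + m))
q = -7/160 (q = 7/(-160) = 7*(-1/160) = -7/160 ≈ -0.043750)
√(S(w(4), H) + q) = √(7/(-8 + 18) - 7/160) = √(7/10 - 7/160) = √(21/32) = √42/8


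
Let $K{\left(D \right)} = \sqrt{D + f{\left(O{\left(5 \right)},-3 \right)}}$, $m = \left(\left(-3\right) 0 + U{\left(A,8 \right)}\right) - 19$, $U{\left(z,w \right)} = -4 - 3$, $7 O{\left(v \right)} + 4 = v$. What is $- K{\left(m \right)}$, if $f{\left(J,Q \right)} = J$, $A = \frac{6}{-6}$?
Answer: $- \frac{i \sqrt{1267}}{7} \approx - 5.085 i$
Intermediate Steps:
$A = -1$ ($A = 6 \left(- \frac{1}{6}\right) = -1$)
$O{\left(v \right)} = - \frac{4}{7} + \frac{v}{7}$
$U{\left(z,w \right)} = -7$
$m = -26$ ($m = \left(\left(-3\right) 0 - 7\right) - 19 = \left(0 - 7\right) - 19 = -7 - 19 = -26$)
$K{\left(D \right)} = \sqrt{\frac{1}{7} + D}$ ($K{\left(D \right)} = \sqrt{D + \left(- \frac{4}{7} + \frac{1}{7} \cdot 5\right)} = \sqrt{D + \left(- \frac{4}{7} + \frac{5}{7}\right)} = \sqrt{D + \frac{1}{7}} = \sqrt{\frac{1}{7} + D}$)
$- K{\left(m \right)} = - \frac{\sqrt{7 + 49 \left(-26\right)}}{7} = - \frac{\sqrt{7 - 1274}}{7} = - \frac{\sqrt{-1267}}{7} = - \frac{i \sqrt{1267}}{7}$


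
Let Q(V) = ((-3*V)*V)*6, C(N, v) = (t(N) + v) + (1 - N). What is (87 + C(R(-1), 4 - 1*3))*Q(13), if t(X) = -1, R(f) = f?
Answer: -270738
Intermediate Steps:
C(N, v) = v - N (C(N, v) = (-1 + v) + (1 - N) = v - N)
Q(V) = -18*V² (Q(V) = -3*V²*6 = -18*V²)
(87 + C(R(-1), 4 - 1*3))*Q(13) = (87 + ((4 - 1*3) - 1*(-1)))*(-18*13²) = (87 + ((4 - 3) + 1))*(-18*169) = (87 + (1 + 1))*(-3042) = (87 + 2)*(-3042) = 89*(-3042) = -270738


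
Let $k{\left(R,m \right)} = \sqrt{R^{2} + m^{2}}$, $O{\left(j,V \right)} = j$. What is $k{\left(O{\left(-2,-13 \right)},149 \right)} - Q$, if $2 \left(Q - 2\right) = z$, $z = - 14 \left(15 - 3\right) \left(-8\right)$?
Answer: $-674 + \sqrt{22205} \approx -524.99$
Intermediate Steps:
$z = 1344$ ($z = \left(-14\right) 12 \left(-8\right) = \left(-168\right) \left(-8\right) = 1344$)
$Q = 674$ ($Q = 2 + \frac{1}{2} \cdot 1344 = 2 + 672 = 674$)
$k{\left(O{\left(-2,-13 \right)},149 \right)} - Q = \sqrt{\left(-2\right)^{2} + 149^{2}} - 674 = \sqrt{4 + 22201} - 674 = \sqrt{22205} - 674 = -674 + \sqrt{22205}$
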